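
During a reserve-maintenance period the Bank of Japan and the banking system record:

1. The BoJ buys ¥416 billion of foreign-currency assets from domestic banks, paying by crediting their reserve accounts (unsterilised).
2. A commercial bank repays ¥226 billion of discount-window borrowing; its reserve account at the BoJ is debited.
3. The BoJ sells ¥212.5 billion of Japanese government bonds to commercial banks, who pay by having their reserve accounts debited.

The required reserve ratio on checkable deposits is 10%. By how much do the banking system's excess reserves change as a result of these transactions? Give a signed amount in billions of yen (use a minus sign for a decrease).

FX purchase ¥416 billion: reserves +¥416B, deposits 0.
Discount-window repayment ¥226 billion: reserves −¥226B, deposits 0.
OMO sale (to banks) ¥212.5 billion: reserves −¥212.5B, deposits 0.
Totals: Δreserves = −¥22.5B, Δdeposits = 0.
Δrequired reserves = 10% × 0 = 0.
Δexcess reserves = Δreserves − Δrequired = −¥22.5B − (0) = -¥22.5 billion.

-¥22.5 billion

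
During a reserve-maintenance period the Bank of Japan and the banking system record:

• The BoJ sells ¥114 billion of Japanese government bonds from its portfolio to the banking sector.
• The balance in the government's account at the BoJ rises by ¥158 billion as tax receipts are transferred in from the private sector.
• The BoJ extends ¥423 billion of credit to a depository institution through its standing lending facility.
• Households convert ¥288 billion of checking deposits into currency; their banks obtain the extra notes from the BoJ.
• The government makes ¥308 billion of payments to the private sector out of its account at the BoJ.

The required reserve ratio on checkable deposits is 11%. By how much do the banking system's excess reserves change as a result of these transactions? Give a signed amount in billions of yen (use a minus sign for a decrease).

OMO sale (to banks) ¥114 billion: reserves −¥114B, deposits 0.
Government account inflow ¥158 billion: reserves −¥158B, deposits −¥158B.
Discount-window loan ¥423 billion: reserves +¥423B, deposits 0.
Currency withdrawal ¥288 billion: reserves −¥288B, deposits −¥288B.
Government spending ¥308 billion: reserves +¥308B, deposits +¥308B.
Totals: Δreserves = +¥171B, Δdeposits = −¥138B.
Δrequired reserves = 11% × −¥138B = −¥15.18B.
Δexcess reserves = Δreserves − Δrequired = +¥171B − (−¥15.18B) = +¥186.18 billion.

+¥186.18 billion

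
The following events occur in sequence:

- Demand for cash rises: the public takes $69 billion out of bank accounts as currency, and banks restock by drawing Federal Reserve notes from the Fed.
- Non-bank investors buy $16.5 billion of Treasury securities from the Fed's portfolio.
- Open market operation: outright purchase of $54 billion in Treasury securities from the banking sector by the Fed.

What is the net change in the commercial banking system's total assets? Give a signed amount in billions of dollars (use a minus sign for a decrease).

Currency withdrawal $69 billion: bank balance sheets shrink → −$69B.
Asset sale (to non-banks) $16.5 billion: bank balance sheets shrink → −$16.5B.
OMO purchase (from banks) $54 billion: just an asset swap on bank balance sheets → 0.
Net: −69 − 16.5 + 0 = -$85.5 billion.

-$85.5 billion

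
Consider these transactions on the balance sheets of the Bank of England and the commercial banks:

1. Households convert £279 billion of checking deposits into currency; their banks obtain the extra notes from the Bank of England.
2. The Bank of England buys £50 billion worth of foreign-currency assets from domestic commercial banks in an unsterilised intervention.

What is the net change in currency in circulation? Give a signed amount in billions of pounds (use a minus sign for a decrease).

Currency withdrawal £279 billion: notes leave the central bank → +£279B.
FX purchase £50 billion: no currency enters or leaves circulation → 0.
Net: 279 + 0 = +£279 billion.

+£279 billion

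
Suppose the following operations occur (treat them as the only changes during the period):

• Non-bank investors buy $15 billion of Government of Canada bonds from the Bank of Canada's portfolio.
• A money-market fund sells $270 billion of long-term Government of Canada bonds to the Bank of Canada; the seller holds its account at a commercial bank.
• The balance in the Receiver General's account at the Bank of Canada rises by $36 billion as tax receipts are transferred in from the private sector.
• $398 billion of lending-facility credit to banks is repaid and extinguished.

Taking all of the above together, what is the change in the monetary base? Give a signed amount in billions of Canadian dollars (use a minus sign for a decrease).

Bank of Canada balance sheet:
  Assets:      Securities +$255B, Loans to banks −$398B
  Liabilities: Bank reserves −$179B, Government deposits +$36B
Commercial banking system:
  Assets:      Reserves at CB −$179B
  Liabilities: Checkable deposits +$219B, Borrowings from CB −$398B
Monetary base = currency + reserves: 0 + (−$179B) = -$179 billion.

-$179 billion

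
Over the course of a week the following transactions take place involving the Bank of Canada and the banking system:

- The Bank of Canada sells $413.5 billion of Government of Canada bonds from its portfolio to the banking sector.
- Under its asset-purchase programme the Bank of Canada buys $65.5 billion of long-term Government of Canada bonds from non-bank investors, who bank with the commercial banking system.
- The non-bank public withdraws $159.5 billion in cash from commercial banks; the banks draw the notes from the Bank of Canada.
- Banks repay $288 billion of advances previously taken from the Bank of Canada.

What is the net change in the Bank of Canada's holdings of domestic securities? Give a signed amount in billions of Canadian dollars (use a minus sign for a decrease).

-$348 billion

Bank of Canada balance sheet:
  Assets:      Securities −$348B, Loans to banks −$288B
  Liabilities: Bank reserves −$795.5B, Currency in circulation +$159.5B
Commercial banking system:
  Assets:      Reserves at CB −$795.5B, Securities +$413.5B
  Liabilities: Checkable deposits −$94B, Borrowings from CB −$288B
So the change in the Bank of Canada's holdings of domestic securities is -$348 billion.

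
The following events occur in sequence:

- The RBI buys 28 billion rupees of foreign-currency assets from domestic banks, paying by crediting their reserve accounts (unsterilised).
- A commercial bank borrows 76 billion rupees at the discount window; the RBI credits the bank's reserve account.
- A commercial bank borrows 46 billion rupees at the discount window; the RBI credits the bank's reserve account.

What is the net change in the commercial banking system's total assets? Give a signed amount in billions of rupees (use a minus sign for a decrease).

+122 billion

FX purchase 28 billion rupees: just an asset swap on bank balance sheets → 0.
Discount-window loan 76 billion rupees: bank balance sheets expand → +76B.
Discount-window loan 46 billion rupees: bank balance sheets expand → +46B.
Net: 0 + 76 + 46 = +122 billion.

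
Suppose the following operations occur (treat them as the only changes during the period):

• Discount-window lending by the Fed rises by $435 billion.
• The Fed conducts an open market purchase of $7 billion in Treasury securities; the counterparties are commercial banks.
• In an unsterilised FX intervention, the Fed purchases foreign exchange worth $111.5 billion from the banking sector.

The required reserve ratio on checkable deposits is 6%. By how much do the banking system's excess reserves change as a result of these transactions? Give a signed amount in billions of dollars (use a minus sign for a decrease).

Discount-window loan $435 billion: reserves +$435B, deposits 0.
OMO purchase (from banks) $7 billion: reserves +$7B, deposits 0.
FX purchase $111.5 billion: reserves +$111.5B, deposits 0.
Totals: Δreserves = +$553.5B, Δdeposits = 0.
Δrequired reserves = 6% × 0 = 0.
Δexcess reserves = Δreserves − Δrequired = +$553.5B − (0) = +$553.5 billion.

+$553.5 billion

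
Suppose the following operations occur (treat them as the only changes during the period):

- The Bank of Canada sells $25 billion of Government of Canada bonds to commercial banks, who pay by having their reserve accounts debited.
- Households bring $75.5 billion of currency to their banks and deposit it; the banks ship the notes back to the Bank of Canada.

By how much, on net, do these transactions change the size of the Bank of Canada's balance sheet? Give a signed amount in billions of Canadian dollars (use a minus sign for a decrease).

-$25 billion

OMO sale (to banks) $25 billion: a Bank of Canada asset is shed → −$25B.
Currency deposit $75.5 billion: only the composition of liabilities changes → 0.
Net: −25 + 0 = -$25 billion.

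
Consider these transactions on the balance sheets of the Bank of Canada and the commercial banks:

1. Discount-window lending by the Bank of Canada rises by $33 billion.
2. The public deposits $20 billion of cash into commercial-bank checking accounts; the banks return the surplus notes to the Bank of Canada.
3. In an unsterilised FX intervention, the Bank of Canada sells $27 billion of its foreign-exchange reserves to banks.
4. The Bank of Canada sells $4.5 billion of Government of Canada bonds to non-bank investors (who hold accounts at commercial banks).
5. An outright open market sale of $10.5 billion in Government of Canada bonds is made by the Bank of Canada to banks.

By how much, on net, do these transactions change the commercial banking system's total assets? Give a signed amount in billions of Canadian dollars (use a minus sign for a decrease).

Bank of Canada balance sheet:
  Assets:      Securities −$15B, Loans to banks +$33B, Foreign assets −$27B
  Liabilities: Bank reserves +$11B, Currency in circulation −$20B
Commercial banking system:
  Assets:      Reserves at CB +$11B, Securities +$10.5B, Foreign assets +$27B
  Liabilities: Checkable deposits +$15.5B, Borrowings from CB +$33B
Change in total bank assets = +$48.5 billion.

+$48.5 billion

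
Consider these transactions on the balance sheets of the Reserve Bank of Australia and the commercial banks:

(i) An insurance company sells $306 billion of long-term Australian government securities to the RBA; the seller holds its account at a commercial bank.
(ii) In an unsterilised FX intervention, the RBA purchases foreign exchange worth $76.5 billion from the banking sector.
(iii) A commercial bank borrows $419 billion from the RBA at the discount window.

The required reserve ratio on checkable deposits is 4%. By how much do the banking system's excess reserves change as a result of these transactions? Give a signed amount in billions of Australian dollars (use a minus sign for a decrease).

Asset purchase (from non-banks) $306 billion: reserves +$306B, deposits +$306B.
FX purchase $76.5 billion: reserves +$76.5B, deposits 0.
Discount-window loan $419 billion: reserves +$419B, deposits 0.
Totals: Δreserves = +$801.5B, Δdeposits = +$306B.
Δrequired reserves = 4% × +$306B = +$12.24B.
Δexcess reserves = Δreserves − Δrequired = +$801.5B − (+$12.24B) = +$789.26 billion.

+$789.26 billion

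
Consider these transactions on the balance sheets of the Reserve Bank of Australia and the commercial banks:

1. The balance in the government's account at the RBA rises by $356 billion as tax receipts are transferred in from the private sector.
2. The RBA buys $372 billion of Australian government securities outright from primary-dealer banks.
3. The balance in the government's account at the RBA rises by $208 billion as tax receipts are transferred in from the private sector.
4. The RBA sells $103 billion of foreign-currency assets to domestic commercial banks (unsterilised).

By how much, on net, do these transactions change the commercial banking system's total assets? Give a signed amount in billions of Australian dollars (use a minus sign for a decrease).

Government account inflow $356 billion: bank balance sheets shrink → −$356B.
OMO purchase (from banks) $372 billion: just an asset swap on bank balance sheets → 0.
Government account inflow $208 billion: bank balance sheets shrink → −$208B.
FX sale $103 billion: just an asset swap on bank balance sheets → 0.
Net: −356 + 0 − 208 + 0 = -$564 billion.

-$564 billion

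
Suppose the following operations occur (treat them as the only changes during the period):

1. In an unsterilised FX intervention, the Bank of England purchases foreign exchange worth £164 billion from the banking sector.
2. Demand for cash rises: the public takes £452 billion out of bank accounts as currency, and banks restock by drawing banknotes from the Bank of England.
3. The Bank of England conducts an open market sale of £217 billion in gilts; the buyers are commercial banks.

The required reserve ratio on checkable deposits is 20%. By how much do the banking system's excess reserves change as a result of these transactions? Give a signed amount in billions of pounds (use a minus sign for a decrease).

FX purchase £164 billion: reserves +£164B, deposits 0.
Currency withdrawal £452 billion: reserves −£452B, deposits −£452B.
OMO sale (to banks) £217 billion: reserves −£217B, deposits 0.
Totals: Δreserves = −£505B, Δdeposits = −£452B.
Δrequired reserves = 20% × −£452B = −£90.4B.
Δexcess reserves = Δreserves − Δrequired = −£505B − (−£90.4B) = -£414.6 billion.

-£414.6 billion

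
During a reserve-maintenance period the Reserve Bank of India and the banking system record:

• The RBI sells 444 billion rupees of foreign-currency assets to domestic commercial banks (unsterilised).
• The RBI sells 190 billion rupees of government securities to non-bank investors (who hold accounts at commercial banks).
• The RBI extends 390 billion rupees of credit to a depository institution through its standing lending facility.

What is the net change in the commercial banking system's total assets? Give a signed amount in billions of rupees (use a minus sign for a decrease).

+200 billion

FX sale 444 billion rupees: just an asset swap on bank balance sheets → 0.
Asset sale (to non-banks) 190 billion rupees: bank balance sheets shrink → −190B.
Discount-window loan 390 billion rupees: bank balance sheets expand → +390B.
Net: 0 − 190 + 390 = +200 billion.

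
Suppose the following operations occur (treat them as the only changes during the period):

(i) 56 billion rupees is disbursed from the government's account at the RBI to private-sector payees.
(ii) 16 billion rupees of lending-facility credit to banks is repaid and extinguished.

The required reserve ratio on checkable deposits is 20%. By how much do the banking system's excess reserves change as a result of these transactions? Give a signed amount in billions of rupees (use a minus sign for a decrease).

+28.8 billion

Government spending 56 billion rupees: reserves +56B, deposits +56B.
Discount-window repayment 16 billion rupees: reserves −16B, deposits 0.
Totals: Δreserves = +40B, Δdeposits = +56B.
Δrequired reserves = 20% × +56B = +11.2B.
Δexcess reserves = Δreserves − Δrequired = +40B − (+11.2B) = +28.8 billion.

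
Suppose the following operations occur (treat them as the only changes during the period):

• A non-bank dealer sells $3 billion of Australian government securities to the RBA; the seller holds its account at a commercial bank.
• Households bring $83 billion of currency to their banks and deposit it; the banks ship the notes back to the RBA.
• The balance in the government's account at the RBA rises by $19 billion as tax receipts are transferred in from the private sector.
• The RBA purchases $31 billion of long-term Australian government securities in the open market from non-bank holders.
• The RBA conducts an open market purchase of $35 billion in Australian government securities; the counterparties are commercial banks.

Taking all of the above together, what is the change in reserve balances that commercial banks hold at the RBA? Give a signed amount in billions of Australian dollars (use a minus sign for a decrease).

+$133 billion

Asset purchase (from non-banks) $3 billion: the RBA pays by crediting reserve accounts → +$3B.
Currency deposit $83 billion: returned notes are swapped for reserve credit → +$83B.
Government account inflow $19 billion: funds move from bank reserves into the government account → −$19B.
Asset purchase (from non-banks) $31 billion: the RBA pays by crediting reserve accounts → +$31B.
OMO purchase (from banks) $35 billion: the RBA pays by crediting reserve accounts → +$35B.
Net: 3 + 83 − 19 + 31 + 35 = +$133 billion.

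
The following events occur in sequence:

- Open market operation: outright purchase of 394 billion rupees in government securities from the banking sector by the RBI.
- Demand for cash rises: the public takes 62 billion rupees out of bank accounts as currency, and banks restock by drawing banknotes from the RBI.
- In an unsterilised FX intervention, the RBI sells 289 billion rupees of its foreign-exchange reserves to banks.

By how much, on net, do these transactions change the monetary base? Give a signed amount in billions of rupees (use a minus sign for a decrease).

+105 billion

OMO purchase (from banks) 394 billion rupees: RBI balance sheet expands → +394B.
Currency withdrawal 62 billion rupees: just a shift between currency and reserves — both are base money → 0.
FX sale 289 billion rupees: RBI balance sheet contracts → −289B.
Net: 394 + 0 − 289 = +105 billion.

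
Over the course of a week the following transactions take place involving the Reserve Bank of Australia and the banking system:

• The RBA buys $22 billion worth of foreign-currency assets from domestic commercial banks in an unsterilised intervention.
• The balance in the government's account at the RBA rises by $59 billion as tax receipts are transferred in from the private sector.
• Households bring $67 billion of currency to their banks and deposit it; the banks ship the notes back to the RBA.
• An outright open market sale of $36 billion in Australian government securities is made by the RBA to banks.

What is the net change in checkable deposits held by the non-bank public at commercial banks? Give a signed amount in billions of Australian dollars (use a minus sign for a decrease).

+$8 billion

FX purchase $22 billion: the counterparty is a bank, so public deposits are unchanged → 0.
Government account inflow $59 billion: non-bank counterparties' bank balances fall → −$59B.
Currency deposit $67 billion: non-bank counterparties' bank balances rise → +$67B.
OMO sale (to banks) $36 billion: the counterparty is a bank, so public deposits are unchanged → 0.
Net: 0 − 59 + 67 + 0 = +$8 billion.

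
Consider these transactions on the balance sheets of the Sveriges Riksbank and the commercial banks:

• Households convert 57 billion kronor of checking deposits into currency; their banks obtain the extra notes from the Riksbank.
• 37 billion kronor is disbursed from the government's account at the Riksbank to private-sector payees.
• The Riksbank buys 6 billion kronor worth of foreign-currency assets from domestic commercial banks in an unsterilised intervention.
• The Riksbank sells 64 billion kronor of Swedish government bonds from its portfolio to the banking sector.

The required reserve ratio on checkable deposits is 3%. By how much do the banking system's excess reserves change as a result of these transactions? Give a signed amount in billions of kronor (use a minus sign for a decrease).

-77.4 billion

Currency withdrawal 57 billion kronor: reserves −57B, deposits −57B.
Government spending 37 billion kronor: reserves +37B, deposits +37B.
FX purchase 6 billion kronor: reserves +6B, deposits 0.
OMO sale (to banks) 64 billion kronor: reserves −64B, deposits 0.
Totals: Δreserves = −78B, Δdeposits = −20B.
Δrequired reserves = 3% × −20B = −0.6B.
Δexcess reserves = Δreserves − Δrequired = −78B − (−0.6B) = -77.4 billion.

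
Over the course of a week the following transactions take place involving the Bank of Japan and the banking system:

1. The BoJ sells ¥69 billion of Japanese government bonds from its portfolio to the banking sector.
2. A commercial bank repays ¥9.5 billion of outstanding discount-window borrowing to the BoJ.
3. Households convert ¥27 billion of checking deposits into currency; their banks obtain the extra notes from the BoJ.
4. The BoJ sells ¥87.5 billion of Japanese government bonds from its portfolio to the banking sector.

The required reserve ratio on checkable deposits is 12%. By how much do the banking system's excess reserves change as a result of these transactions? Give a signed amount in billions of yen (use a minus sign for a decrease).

-¥189.76 billion

OMO sale (to banks) ¥69 billion: reserves −¥69B, deposits 0.
Discount-window repayment ¥9.5 billion: reserves −¥9.5B, deposits 0.
Currency withdrawal ¥27 billion: reserves −¥27B, deposits −¥27B.
OMO sale (to banks) ¥87.5 billion: reserves −¥87.5B, deposits 0.
Totals: Δreserves = −¥193B, Δdeposits = −¥27B.
Δrequired reserves = 12% × −¥27B = −¥3.24B.
Δexcess reserves = Δreserves − Δrequired = −¥193B − (−¥3.24B) = -¥189.76 billion.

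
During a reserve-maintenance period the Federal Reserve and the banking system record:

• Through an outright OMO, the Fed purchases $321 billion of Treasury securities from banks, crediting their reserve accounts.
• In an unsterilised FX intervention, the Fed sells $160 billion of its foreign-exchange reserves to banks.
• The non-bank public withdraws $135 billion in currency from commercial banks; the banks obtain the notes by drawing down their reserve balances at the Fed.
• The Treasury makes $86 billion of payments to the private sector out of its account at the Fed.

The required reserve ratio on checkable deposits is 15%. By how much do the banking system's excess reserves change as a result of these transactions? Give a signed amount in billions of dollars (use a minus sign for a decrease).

OMO purchase (from banks) $321 billion: reserves +$321B, deposits 0.
FX sale $160 billion: reserves −$160B, deposits 0.
Currency withdrawal $135 billion: reserves −$135B, deposits −$135B.
Government spending $86 billion: reserves +$86B, deposits +$86B.
Totals: Δreserves = +$112B, Δdeposits = −$49B.
Δrequired reserves = 15% × −$49B = −$7.35B.
Δexcess reserves = Δreserves − Δrequired = +$112B − (−$7.35B) = +$119.35 billion.

+$119.35 billion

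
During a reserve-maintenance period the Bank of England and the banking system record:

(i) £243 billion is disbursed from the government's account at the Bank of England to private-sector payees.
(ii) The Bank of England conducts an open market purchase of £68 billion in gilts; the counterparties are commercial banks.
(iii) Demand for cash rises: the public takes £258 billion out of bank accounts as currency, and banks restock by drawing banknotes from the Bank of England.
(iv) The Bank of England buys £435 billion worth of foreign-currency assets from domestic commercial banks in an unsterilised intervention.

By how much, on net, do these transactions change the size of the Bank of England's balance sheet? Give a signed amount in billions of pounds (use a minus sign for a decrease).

+£503 billion

Bank of England balance sheet:
  Assets:      Securities +£68B, Foreign assets +£435B
  Liabilities: Bank reserves +£488B, Currency in circulation +£258B, Government deposits −£243B
Change in total Bank of England assets = +£503 billion.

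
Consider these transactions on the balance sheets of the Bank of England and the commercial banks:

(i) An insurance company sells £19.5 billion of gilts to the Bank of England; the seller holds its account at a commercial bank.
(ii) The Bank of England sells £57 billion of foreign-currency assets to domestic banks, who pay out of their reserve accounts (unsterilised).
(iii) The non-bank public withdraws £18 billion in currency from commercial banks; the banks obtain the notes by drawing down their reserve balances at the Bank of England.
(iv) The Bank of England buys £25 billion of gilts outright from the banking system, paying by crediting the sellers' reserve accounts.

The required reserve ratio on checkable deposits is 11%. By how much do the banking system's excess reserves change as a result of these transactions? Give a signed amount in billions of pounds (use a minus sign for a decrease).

Asset purchase (from non-banks) £19.5 billion: reserves +£19.5B, deposits +£19.5B.
FX sale £57 billion: reserves −£57B, deposits 0.
Currency withdrawal £18 billion: reserves −£18B, deposits −£18B.
OMO purchase (from banks) £25 billion: reserves +£25B, deposits 0.
Totals: Δreserves = −£30.5B, Δdeposits = +£1.5B.
Δrequired reserves = 11% × +£1.5B = +£0.165B.
Δexcess reserves = Δreserves − Δrequired = −£30.5B − (+£0.165B) = -£30.665 billion.

-£30.665 billion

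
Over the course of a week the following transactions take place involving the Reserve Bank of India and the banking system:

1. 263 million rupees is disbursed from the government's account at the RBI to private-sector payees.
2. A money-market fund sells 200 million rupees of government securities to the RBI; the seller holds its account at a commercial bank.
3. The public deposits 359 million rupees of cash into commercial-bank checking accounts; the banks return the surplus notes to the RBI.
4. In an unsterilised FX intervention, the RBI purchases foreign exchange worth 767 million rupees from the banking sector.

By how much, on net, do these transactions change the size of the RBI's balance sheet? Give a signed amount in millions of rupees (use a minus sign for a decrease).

Government spending 263 million rupees: only the composition of liabilities changes → 0.
Asset purchase (from non-banks) 200 million rupees: an RBI asset is acquired → +200M.
Currency deposit 359 million rupees: only the composition of liabilities changes → 0.
FX purchase 767 million rupees: an RBI asset is acquired → +767M.
Net: 0 + 200 + 0 + 767 = +967 million.

+967 million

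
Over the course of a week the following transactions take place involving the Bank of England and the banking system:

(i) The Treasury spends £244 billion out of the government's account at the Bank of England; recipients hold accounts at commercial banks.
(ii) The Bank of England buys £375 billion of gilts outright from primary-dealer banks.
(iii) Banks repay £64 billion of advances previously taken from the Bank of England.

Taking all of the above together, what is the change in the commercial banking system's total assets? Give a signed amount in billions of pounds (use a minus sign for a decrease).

Government spending £244 billion: bank balance sheets expand → +£244B.
OMO purchase (from banks) £375 billion: just an asset swap on bank balance sheets → 0.
Discount-window repayment £64 billion: bank balance sheets shrink → −£64B.
Net: 244 + 0 − 64 = +£180 billion.

+£180 billion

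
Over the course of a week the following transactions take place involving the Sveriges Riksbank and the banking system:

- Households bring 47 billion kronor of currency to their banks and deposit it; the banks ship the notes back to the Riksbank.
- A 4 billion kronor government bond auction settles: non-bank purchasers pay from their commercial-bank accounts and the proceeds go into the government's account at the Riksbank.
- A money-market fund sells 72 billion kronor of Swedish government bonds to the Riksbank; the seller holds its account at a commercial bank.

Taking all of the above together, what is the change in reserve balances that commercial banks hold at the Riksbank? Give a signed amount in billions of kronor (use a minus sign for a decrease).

Currency deposit 47 billion kronor: returned notes are swapped for reserve credit → +47B.
Government account inflow 4 billion kronor: funds move from bank reserves into the government account → −4B.
Asset purchase (from non-banks) 72 billion kronor: the Riksbank pays by crediting reserve accounts → +72B.
Net: 47 − 4 + 72 = +115 billion.

+115 billion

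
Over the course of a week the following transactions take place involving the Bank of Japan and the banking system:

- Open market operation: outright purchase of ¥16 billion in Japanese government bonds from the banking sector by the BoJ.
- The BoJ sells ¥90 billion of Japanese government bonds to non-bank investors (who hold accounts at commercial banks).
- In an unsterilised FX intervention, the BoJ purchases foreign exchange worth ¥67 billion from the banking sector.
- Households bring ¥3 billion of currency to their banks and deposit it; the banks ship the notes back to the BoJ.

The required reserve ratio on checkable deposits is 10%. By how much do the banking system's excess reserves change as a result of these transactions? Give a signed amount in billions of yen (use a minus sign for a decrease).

OMO purchase (from banks) ¥16 billion: reserves +¥16B, deposits 0.
Asset sale (to non-banks) ¥90 billion: reserves −¥90B, deposits −¥90B.
FX purchase ¥67 billion: reserves +¥67B, deposits 0.
Currency deposit ¥3 billion: reserves +¥3B, deposits +¥3B.
Totals: Δreserves = −¥4B, Δdeposits = −¥87B.
Δrequired reserves = 10% × −¥87B = −¥8.7B.
Δexcess reserves = Δreserves − Δrequired = −¥4B − (−¥8.7B) = +¥4.7 billion.

+¥4.7 billion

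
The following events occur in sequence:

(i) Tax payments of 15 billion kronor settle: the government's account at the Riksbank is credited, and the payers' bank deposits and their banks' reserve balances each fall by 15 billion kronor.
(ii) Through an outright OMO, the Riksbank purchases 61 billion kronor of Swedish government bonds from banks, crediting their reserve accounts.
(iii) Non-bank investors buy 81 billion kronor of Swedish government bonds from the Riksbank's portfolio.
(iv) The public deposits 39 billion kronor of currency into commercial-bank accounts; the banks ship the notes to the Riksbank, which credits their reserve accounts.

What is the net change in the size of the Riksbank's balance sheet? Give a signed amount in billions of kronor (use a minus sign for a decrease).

-20 billion

Government account inflow 15 billion kronor: only the composition of liabilities changes → 0.
OMO purchase (from banks) 61 billion kronor: a Riksbank asset is acquired → +61B.
Asset sale (to non-banks) 81 billion kronor: a Riksbank asset is shed → −81B.
Currency deposit 39 billion kronor: only the composition of liabilities changes → 0.
Net: 0 + 61 − 81 + 0 = -20 billion.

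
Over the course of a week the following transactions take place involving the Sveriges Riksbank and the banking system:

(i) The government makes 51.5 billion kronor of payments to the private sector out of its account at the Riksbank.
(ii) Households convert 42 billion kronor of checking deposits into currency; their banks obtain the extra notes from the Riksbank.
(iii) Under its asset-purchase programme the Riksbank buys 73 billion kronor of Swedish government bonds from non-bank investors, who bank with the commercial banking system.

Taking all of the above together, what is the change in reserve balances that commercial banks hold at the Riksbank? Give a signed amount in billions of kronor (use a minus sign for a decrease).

+82.5 billion

Riksbank balance sheet:
  Assets:      Securities +73B
  Liabilities: Bank reserves +82.5B, Currency in circulation +42B, Government deposits −51.5B
Commercial banking system:
  Assets:      Reserves at CB +82.5B
  Liabilities: Checkable deposits +82.5B
So the change in reserve balances that commercial banks hold at the Riksbank is +82.5 billion.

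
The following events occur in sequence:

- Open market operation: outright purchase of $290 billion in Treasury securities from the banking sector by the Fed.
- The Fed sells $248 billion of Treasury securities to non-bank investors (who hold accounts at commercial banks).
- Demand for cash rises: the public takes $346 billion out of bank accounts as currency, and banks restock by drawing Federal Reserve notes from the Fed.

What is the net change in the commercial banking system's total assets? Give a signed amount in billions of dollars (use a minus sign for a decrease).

-$594 billion

OMO purchase (from banks) $290 billion: just an asset swap on bank balance sheets → 0.
Asset sale (to non-banks) $248 billion: bank balance sheets shrink → −$248B.
Currency withdrawal $346 billion: bank balance sheets shrink → −$346B.
Net: 0 − 248 − 346 = -$594 billion.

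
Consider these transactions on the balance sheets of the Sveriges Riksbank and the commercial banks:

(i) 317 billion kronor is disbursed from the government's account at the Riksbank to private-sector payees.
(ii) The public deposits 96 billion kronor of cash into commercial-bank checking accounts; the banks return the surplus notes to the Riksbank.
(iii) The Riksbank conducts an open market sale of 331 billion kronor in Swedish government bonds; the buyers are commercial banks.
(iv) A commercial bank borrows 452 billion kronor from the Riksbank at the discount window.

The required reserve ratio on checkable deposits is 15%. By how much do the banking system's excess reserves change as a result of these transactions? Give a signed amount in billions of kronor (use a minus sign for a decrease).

+472.05 billion

Government spending 317 billion kronor: reserves +317B, deposits +317B.
Currency deposit 96 billion kronor: reserves +96B, deposits +96B.
OMO sale (to banks) 331 billion kronor: reserves −331B, deposits 0.
Discount-window loan 452 billion kronor: reserves +452B, deposits 0.
Totals: Δreserves = +534B, Δdeposits = +413B.
Δrequired reserves = 15% × +413B = +61.95B.
Δexcess reserves = Δreserves − Δrequired = +534B − (+61.95B) = +472.05 billion.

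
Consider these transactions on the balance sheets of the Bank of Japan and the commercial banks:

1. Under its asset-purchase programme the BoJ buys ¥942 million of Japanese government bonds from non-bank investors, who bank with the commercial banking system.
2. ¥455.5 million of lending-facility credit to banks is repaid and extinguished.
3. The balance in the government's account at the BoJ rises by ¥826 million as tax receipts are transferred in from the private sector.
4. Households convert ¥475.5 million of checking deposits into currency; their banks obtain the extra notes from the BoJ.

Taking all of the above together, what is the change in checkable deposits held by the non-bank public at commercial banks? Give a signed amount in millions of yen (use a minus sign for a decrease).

-¥359.5 million

Asset purchase (from non-banks) ¥942 million: non-bank counterparties' bank balances rise → +¥942M.
Discount-window repayment ¥455.5 million: the counterparty is a bank, so public deposits are unchanged → 0.
Government account inflow ¥826 million: non-bank counterparties' bank balances fall → −¥826M.
Currency withdrawal ¥475.5 million: non-bank counterparties' bank balances fall → −¥475.5M.
Net: 942 + 0 − 826 − 475.5 = -¥359.5 million.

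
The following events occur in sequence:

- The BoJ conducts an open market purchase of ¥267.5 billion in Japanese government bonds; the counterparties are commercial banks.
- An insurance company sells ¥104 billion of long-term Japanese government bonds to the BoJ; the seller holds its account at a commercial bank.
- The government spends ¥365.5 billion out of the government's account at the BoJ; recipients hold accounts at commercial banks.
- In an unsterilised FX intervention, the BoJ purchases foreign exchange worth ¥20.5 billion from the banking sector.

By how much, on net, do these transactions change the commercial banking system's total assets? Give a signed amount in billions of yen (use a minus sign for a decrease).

BoJ balance sheet:
  Assets:      Securities +¥371.5B, Foreign assets +¥20.5B
  Liabilities: Bank reserves +¥757.5B, Government deposits −¥365.5B
Commercial banking system:
  Assets:      Reserves at CB +¥757.5B, Securities −¥267.5B, Foreign assets −¥20.5B
  Liabilities: Checkable deposits +¥469.5B
Change in total bank assets = +¥469.5 billion.

+¥469.5 billion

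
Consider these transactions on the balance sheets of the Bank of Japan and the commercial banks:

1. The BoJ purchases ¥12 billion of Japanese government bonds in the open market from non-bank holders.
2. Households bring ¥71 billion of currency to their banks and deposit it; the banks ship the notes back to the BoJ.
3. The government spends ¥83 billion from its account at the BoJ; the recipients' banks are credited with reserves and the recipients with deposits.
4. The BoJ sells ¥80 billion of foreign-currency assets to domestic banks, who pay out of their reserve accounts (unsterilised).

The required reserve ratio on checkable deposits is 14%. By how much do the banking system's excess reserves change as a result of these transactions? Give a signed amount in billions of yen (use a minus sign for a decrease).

+¥62.76 billion

Asset purchase (from non-banks) ¥12 billion: reserves +¥12B, deposits +¥12B.
Currency deposit ¥71 billion: reserves +¥71B, deposits +¥71B.
Government spending ¥83 billion: reserves +¥83B, deposits +¥83B.
FX sale ¥80 billion: reserves −¥80B, deposits 0.
Totals: Δreserves = +¥86B, Δdeposits = +¥166B.
Δrequired reserves = 14% × +¥166B = +¥23.24B.
Δexcess reserves = Δreserves − Δrequired = +¥86B − (+¥23.24B) = +¥62.76 billion.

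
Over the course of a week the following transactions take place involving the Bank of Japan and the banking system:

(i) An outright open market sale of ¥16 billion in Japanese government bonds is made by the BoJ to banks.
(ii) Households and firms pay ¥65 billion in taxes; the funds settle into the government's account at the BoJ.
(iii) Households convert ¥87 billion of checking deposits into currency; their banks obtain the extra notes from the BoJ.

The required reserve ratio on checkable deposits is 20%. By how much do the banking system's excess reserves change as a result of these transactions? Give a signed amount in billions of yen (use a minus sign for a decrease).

-¥137.6 billion

OMO sale (to banks) ¥16 billion: reserves −¥16B, deposits 0.
Government account inflow ¥65 billion: reserves −¥65B, deposits −¥65B.
Currency withdrawal ¥87 billion: reserves −¥87B, deposits −¥87B.
Totals: Δreserves = −¥168B, Δdeposits = −¥152B.
Δrequired reserves = 20% × −¥152B = −¥30.4B.
Δexcess reserves = Δreserves − Δrequired = −¥168B − (−¥30.4B) = -¥137.6 billion.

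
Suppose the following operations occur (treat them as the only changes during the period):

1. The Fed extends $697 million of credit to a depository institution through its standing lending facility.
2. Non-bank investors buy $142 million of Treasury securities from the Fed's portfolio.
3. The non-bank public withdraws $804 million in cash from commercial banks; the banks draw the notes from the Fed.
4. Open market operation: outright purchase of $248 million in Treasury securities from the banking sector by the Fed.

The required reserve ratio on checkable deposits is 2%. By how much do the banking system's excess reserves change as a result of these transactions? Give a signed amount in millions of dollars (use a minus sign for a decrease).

+$17.92 million

Discount-window loan $697 million: reserves +$697M, deposits 0.
Asset sale (to non-banks) $142 million: reserves −$142M, deposits −$142M.
Currency withdrawal $804 million: reserves −$804M, deposits −$804M.
OMO purchase (from banks) $248 million: reserves +$248M, deposits 0.
Totals: Δreserves = −$1M, Δdeposits = −$946M.
Δrequired reserves = 2% × −$946M = −$18.92M.
Δexcess reserves = Δreserves − Δrequired = −$1M − (−$18.92M) = +$17.92 million.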